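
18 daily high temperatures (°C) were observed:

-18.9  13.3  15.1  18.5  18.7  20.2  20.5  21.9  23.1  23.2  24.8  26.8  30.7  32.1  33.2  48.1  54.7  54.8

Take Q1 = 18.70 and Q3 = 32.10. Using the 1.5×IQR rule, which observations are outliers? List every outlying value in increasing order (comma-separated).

-18.9, 54.7, 54.8

IQR = Q3 − Q1 = 32.10 − 18.70 = 13.40.
Lower fence = Q1 − 1.5·IQR = 18.70 − 20.10 = -1.40.
Upper fence = Q3 + 1.5·IQR = 32.10 + 20.10 = 52.20.
-18.9 < -1.40 → outlier.
54.7 > 52.20 → outlier.
54.8 > 52.20 → outlier.
All remaining values lie within [-1.40, 52.20].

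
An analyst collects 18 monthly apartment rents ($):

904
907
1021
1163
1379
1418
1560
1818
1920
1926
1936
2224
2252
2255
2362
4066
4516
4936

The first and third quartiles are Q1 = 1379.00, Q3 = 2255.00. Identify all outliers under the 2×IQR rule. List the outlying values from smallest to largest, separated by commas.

4066, 4516, 4936

IQR = Q3 − Q1 = 2255.00 − 1379.00 = 876.00.
Lower fence = Q1 − 2·IQR = 1379.00 − 1752.00 = -373.00.
Upper fence = Q3 + 2·IQR = 2255.00 + 1752.00 = 4007.00.
4066 > 4007.00 → outlier.
4516 > 4007.00 → outlier.
4936 > 4007.00 → outlier.
All remaining values lie within [-373.00, 4007.00].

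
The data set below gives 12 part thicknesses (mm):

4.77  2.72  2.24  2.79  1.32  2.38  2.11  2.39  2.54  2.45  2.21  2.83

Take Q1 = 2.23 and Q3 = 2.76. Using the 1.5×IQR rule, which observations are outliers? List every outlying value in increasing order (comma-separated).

IQR = Q3 − Q1 = 2.76 − 2.23 = 0.53.
Lower fence = Q1 − 1.5·IQR = 2.23 − 0.795 = 1.435.
Upper fence = Q3 + 1.5·IQR = 2.76 + 0.795 = 3.555.
1.32 < 1.435 → outlier.
4.77 > 3.555 → outlier.
All remaining values lie within [1.435, 3.555].

1.32, 4.77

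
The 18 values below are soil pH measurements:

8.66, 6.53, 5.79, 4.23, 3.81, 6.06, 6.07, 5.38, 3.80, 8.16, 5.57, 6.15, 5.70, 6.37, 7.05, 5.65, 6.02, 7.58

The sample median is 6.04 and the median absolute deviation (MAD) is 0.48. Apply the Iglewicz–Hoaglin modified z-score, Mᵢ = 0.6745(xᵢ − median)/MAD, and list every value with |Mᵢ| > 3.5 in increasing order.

|Mᵢ| > 3.5 ⇔ |xᵢ − 6.04| > 3.5·0.48/0.6745 = 2.49.
So outliers lie outside [3.55, 8.53].
8.66: M = 3.68 → outlier.

8.66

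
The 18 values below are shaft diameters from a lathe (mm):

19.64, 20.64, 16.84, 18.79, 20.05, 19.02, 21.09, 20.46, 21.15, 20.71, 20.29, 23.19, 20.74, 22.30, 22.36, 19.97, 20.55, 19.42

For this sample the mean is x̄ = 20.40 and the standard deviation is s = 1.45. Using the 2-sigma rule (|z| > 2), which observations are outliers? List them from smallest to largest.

Cutoffs at x̄ ± 2s: 20.40 ± 2·1.45 = [17.50, 23.30].
16.84: z = -2.46, |z| > 2 → outlier.
Every other value lies within [17.50, 23.30].

16.84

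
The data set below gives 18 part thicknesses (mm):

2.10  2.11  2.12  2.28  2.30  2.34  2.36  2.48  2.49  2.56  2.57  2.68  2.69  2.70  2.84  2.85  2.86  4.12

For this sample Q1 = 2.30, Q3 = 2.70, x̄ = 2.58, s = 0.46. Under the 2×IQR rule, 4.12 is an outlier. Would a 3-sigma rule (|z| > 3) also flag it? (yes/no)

z = (4.12 − 2.58) / 0.46 = 3.35.
|z| = 3.35 > 3.

yes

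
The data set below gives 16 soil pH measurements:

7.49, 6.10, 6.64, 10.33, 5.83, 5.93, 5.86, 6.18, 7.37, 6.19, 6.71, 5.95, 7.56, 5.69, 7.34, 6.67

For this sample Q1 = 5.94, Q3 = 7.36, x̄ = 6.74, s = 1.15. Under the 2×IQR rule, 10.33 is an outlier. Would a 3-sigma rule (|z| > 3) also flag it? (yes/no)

z = (10.33 − 6.74) / 1.15 = 3.12.
|z| = 3.12 > 3.

yes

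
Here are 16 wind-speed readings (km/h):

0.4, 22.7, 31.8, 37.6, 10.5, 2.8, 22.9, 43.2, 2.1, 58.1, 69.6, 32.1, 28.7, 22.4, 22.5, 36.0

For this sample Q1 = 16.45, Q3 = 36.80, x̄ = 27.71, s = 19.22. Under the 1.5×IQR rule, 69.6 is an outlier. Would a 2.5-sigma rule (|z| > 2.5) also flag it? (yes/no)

no

z = (69.6 − 27.71) / 19.22 = 2.18.
|z| = 2.18 ≤ 2.5.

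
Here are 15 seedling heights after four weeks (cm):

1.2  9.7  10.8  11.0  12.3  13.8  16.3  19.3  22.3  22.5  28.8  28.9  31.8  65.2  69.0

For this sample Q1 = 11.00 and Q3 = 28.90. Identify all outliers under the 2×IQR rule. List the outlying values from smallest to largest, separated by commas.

65.2, 69.0

IQR = Q3 − Q1 = 28.90 − 11.00 = 17.90.
Lower fence = Q1 − 2·IQR = 11.00 − 35.80 = -24.80.
Upper fence = Q3 + 2·IQR = 28.90 + 35.80 = 64.70.
65.2 > 64.70 → outlier.
69.0 > 64.70 → outlier.
All remaining values lie within [-24.80, 64.70].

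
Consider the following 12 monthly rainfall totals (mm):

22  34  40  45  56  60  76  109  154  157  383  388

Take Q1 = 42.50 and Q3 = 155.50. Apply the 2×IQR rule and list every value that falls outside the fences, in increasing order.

IQR = Q3 − Q1 = 155.50 − 42.50 = 113.00.
Lower fence = Q1 − 2·IQR = 42.50 − 226.00 = -183.50.
Upper fence = Q3 + 2·IQR = 155.50 + 226.00 = 381.50.
383 > 381.50 → outlier.
388 > 381.50 → outlier.
All remaining values lie within [-183.50, 381.50].

383, 388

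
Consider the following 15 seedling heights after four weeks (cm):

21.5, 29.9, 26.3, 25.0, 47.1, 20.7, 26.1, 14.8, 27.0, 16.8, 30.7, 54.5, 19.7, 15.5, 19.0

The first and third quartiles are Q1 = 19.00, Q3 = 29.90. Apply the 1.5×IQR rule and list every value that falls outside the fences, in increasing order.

47.1, 54.5

IQR = Q3 − Q1 = 29.90 − 19.00 = 10.90.
Lower fence = Q1 − 1.5·IQR = 19.00 − 16.35 = 2.65.
Upper fence = Q3 + 1.5·IQR = 29.90 + 16.35 = 46.25.
47.1 > 46.25 → outlier.
54.5 > 46.25 → outlier.
All remaining values lie within [2.65, 46.25].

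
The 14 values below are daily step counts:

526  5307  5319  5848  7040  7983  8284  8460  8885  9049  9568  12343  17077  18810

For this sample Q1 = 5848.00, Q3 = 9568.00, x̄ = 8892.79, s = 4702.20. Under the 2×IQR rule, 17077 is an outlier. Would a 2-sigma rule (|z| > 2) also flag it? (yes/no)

no

z = (17077 − 8892.79) / 4702.20 = 1.74.
|z| = 1.74 ≤ 2.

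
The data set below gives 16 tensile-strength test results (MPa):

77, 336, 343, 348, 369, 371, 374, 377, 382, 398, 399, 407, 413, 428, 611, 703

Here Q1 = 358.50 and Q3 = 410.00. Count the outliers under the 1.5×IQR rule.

3

IQR = 51.50; fences at 358.50 − 77.25 = 281.25 and 410.00 + 77.25 = 487.25.
Outside the cutoffs: 77, 611, 703.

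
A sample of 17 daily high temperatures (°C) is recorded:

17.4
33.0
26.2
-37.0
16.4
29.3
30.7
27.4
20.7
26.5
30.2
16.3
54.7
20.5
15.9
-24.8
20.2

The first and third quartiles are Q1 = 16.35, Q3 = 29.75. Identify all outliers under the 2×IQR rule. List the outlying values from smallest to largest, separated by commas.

-37.0, -24.8

IQR = Q3 − Q1 = 29.75 − 16.35 = 13.40.
Lower fence = Q1 − 2·IQR = 16.35 − 26.80 = -10.45.
Upper fence = Q3 + 2·IQR = 29.75 + 26.80 = 56.55.
-37.0 < -10.45 → outlier.
-24.8 < -10.45 → outlier.
All remaining values lie within [-10.45, 56.55].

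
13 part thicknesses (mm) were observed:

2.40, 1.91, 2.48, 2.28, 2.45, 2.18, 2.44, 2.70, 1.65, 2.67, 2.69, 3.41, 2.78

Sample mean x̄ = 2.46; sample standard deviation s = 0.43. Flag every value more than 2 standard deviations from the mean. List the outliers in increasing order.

Cutoffs at x̄ ± 2s: 2.46 ± 2·0.43 = [1.60, 3.32].
3.41: z = 2.21, |z| > 2 → outlier.
Every other value lies within [1.60, 3.32].

3.41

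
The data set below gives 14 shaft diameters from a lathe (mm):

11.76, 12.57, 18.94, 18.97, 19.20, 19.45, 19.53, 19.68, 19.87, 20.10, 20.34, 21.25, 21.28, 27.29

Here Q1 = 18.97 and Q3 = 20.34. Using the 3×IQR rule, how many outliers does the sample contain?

IQR = 1.37; fences at 18.97 − 4.11 = 14.86 and 20.34 + 4.11 = 24.45.
Outside the cutoffs: 11.76, 12.57, 27.29.

3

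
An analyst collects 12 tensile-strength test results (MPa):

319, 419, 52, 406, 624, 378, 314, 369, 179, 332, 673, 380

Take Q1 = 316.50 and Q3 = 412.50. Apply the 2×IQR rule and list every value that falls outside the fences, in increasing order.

IQR = Q3 − Q1 = 412.50 − 316.50 = 96.00.
Lower fence = Q1 − 2·IQR = 316.50 − 192.00 = 124.50.
Upper fence = Q3 + 2·IQR = 412.50 + 192.00 = 604.50.
52 < 124.50 → outlier.
624 > 604.50 → outlier.
673 > 604.50 → outlier.
All remaining values lie within [124.50, 604.50].

52, 624, 673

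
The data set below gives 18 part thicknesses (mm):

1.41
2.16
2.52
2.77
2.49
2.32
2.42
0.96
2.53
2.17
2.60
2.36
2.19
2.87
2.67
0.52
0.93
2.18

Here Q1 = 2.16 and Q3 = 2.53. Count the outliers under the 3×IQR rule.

IQR = 0.37; fences at 2.16 − 1.11 = 1.05 and 2.53 + 1.11 = 3.64.
Outside the cutoffs: 0.52, 0.93, 0.96.

3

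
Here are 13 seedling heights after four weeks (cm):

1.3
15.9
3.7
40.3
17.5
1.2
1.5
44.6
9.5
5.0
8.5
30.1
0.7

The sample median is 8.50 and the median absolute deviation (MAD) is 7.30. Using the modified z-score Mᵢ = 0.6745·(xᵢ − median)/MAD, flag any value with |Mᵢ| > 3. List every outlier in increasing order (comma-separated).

44.6

|Mᵢ| > 3 ⇔ |xᵢ − 8.50| > 3·7.30/0.6745 = 32.47.
So outliers lie outside [-23.97, 40.97].
44.6: M = 3.34 → outlier.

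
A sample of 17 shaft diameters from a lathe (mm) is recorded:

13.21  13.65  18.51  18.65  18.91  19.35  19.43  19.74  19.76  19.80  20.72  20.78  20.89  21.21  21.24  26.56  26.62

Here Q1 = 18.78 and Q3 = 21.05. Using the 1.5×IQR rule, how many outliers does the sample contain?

4

IQR = 2.27; fences at 18.78 − 3.405 = 15.375 and 21.05 + 3.405 = 24.455.
Outside the cutoffs: 13.21, 13.65, 26.56, 26.62.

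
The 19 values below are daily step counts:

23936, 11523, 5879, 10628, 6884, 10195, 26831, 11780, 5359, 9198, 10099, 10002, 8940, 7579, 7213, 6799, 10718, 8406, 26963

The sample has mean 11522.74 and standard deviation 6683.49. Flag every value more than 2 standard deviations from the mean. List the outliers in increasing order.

Cutoffs at x̄ ± 2s: 11522.74 ± 2·6683.49 = [-1844.24, 24889.72].
26831: z = 2.29, |z| > 2 → outlier.
26963: z = 2.31, |z| > 2 → outlier.
Every other value lies within [-1844.24, 24889.72].

26831, 26963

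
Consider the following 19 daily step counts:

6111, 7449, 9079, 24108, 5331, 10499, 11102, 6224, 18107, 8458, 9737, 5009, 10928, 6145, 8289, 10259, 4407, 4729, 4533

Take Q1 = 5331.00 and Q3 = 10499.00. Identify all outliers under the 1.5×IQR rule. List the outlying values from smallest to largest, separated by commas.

24108

IQR = Q3 − Q1 = 10499.00 − 5331.00 = 5168.00.
Lower fence = Q1 − 1.5·IQR = 5331.00 − 7752.00 = -2421.00.
Upper fence = Q3 + 1.5·IQR = 10499.00 + 7752.00 = 18251.00.
24108 > 18251.00 → outlier.
All remaining values lie within [-2421.00, 18251.00].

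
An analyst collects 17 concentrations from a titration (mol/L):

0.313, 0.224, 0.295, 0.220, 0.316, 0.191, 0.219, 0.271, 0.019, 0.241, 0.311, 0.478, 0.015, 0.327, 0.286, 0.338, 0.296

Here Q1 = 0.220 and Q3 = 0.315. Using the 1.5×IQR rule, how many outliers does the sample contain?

3

IQR = 0.095; fences at 0.220 − 0.1425 = 0.0775 and 0.315 + 0.1425 = 0.4575.
Outside the cutoffs: 0.015, 0.019, 0.478.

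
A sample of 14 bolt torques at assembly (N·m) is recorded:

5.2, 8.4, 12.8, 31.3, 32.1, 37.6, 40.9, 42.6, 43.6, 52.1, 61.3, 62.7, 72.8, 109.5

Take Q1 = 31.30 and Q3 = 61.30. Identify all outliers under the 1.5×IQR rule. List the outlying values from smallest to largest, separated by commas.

109.5

IQR = Q3 − Q1 = 61.30 − 31.30 = 30.00.
Lower fence = Q1 − 1.5·IQR = 31.30 − 45.00 = -13.70.
Upper fence = Q3 + 1.5·IQR = 61.30 + 45.00 = 106.30.
109.5 > 106.30 → outlier.
All remaining values lie within [-13.70, 106.30].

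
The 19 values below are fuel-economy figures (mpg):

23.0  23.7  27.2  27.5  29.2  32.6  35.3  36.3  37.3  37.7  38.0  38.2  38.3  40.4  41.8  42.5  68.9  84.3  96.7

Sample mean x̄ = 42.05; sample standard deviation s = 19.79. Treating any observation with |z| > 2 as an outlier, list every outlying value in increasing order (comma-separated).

Cutoffs at x̄ ± 2s: 42.05 ± 2·19.79 = [2.47, 81.63].
84.3: z = 2.13, |z| > 2 → outlier.
96.7: z = 2.76, |z| > 2 → outlier.
Every other value lies within [2.47, 81.63].

84.3, 96.7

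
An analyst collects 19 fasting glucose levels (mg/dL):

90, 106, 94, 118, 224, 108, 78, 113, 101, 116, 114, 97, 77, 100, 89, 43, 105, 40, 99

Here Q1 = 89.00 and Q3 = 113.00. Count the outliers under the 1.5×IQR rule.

3

IQR = 24.00; fences at 89.00 − 36.00 = 53.00 and 113.00 + 36.00 = 149.00.
Outside the cutoffs: 40, 43, 224.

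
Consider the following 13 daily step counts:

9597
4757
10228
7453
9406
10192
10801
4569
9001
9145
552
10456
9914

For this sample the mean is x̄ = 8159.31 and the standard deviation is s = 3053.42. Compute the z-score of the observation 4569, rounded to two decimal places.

-1.18

z = (4569 − 8159.31) / 3053.42 = -1.18.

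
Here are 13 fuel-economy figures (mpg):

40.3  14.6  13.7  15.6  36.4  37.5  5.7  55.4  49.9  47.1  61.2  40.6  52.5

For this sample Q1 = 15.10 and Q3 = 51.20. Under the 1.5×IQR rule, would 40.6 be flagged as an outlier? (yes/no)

IQR = Q3 − Q1 = 51.20 − 15.10 = 36.10.
Lower fence = Q1 − 1.5·IQR = 15.10 − 54.15 = -39.05.
Upper fence = Q3 + 1.5·IQR = 51.20 + 54.15 = 105.35.
40.6 lies within [-39.05, 105.35].

no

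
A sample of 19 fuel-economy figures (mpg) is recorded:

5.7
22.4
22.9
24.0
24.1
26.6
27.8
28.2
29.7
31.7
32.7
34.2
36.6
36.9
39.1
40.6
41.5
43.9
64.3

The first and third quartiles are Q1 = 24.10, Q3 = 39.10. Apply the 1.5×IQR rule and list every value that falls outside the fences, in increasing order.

64.3

IQR = Q3 − Q1 = 39.10 − 24.10 = 15.00.
Lower fence = Q1 − 1.5·IQR = 24.10 − 22.50 = 1.60.
Upper fence = Q3 + 1.5·IQR = 39.10 + 22.50 = 61.60.
64.3 > 61.60 → outlier.
All remaining values lie within [1.60, 61.60].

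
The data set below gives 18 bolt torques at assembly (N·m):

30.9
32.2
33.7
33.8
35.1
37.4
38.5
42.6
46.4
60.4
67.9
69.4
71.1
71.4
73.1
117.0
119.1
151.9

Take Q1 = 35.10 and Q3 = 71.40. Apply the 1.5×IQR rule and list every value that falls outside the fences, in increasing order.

IQR = Q3 − Q1 = 71.40 − 35.10 = 36.30.
Lower fence = Q1 − 1.5·IQR = 35.10 − 54.45 = -19.35.
Upper fence = Q3 + 1.5·IQR = 71.40 + 54.45 = 125.85.
151.9 > 125.85 → outlier.
All remaining values lie within [-19.35, 125.85].

151.9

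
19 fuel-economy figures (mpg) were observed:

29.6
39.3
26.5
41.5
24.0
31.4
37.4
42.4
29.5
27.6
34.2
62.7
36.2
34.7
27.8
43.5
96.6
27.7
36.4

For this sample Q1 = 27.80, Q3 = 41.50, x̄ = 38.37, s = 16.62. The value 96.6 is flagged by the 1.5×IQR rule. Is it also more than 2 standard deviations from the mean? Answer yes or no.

z = (96.6 − 38.37) / 16.62 = 3.50.
|z| = 3.50 > 2.

yes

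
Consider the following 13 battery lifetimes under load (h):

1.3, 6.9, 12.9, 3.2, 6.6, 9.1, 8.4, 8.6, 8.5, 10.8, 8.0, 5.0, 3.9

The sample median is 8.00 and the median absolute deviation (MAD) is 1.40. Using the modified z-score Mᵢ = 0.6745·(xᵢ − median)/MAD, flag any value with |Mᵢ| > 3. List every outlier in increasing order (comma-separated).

|Mᵢ| > 3 ⇔ |xᵢ − 8.00| > 3·1.40/0.6745 = 6.23.
So outliers lie outside [1.77, 14.23].
1.3: M = -3.23 → outlier.

1.3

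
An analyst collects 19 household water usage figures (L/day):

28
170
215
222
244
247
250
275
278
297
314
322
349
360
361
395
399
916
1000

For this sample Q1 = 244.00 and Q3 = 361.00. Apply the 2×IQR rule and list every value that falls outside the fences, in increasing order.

IQR = Q3 − Q1 = 361.00 − 244.00 = 117.00.
Lower fence = Q1 − 2·IQR = 244.00 − 234.00 = 10.00.
Upper fence = Q3 + 2·IQR = 361.00 + 234.00 = 595.00.
916 > 595.00 → outlier.
1000 > 595.00 → outlier.
All remaining values lie within [10.00, 595.00].

916, 1000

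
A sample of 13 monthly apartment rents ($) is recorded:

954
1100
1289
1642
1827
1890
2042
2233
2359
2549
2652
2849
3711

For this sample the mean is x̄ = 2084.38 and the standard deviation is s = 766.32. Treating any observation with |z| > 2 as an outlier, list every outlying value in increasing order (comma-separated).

3711

Cutoffs at x̄ ± 2s: 2084.38 ± 2·766.32 = [551.74, 3617.02].
3711: z = 2.12, |z| > 2 → outlier.
Every other value lies within [551.74, 3617.02].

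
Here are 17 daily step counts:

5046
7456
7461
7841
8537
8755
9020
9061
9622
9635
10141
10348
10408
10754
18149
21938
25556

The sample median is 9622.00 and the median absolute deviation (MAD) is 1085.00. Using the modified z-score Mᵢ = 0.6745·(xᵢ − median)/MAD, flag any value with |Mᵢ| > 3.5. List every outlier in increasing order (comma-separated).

|Mᵢ| > 3.5 ⇔ |xᵢ − 9622.00| > 3.5·1085.00/0.6745 = 5630.10.
So outliers lie outside [3991.90, 15252.10].
18149: M = 5.30 → outlier.
21938: M = 7.66 → outlier.
25556: M = 9.91 → outlier.

18149, 21938, 25556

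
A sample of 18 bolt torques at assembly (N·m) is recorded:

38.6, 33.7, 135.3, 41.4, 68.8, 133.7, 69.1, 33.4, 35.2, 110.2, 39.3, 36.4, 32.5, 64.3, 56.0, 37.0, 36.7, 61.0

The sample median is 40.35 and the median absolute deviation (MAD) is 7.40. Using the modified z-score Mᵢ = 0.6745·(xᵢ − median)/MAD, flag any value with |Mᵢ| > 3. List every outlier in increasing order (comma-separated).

110.2, 133.7, 135.3

|Mᵢ| > 3 ⇔ |xᵢ − 40.35| > 3·7.40/0.6745 = 32.91.
So outliers lie outside [7.44, 73.26].
110.2: M = 6.37 → outlier.
133.7: M = 8.51 → outlier.
135.3: M = 8.65 → outlier.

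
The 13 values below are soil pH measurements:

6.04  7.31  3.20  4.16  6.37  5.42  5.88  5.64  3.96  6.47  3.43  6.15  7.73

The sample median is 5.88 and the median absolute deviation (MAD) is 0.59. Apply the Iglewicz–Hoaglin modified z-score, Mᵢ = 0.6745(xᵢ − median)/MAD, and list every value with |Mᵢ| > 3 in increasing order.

|Mᵢ| > 3 ⇔ |xᵢ − 5.88| > 3·0.59/0.6745 = 2.62.
So outliers lie outside [3.26, 8.50].
3.20: M = -3.06 → outlier.

3.20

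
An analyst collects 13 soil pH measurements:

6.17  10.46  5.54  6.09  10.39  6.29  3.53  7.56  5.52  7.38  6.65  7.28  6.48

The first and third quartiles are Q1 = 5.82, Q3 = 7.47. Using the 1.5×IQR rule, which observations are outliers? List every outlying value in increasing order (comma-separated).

10.39, 10.46

IQR = Q3 − Q1 = 7.47 − 5.82 = 1.65.
Lower fence = Q1 − 1.5·IQR = 5.82 − 2.475 = 3.345.
Upper fence = Q3 + 1.5·IQR = 7.47 + 2.475 = 9.945.
10.39 > 9.945 → outlier.
10.46 > 9.945 → outlier.
All remaining values lie within [3.345, 9.945].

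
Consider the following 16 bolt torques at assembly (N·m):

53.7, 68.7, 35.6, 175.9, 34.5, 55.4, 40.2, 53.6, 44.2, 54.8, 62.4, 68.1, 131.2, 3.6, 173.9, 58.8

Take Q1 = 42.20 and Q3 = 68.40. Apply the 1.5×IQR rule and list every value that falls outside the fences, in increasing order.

131.2, 173.9, 175.9

IQR = Q3 − Q1 = 68.40 − 42.20 = 26.20.
Lower fence = Q1 − 1.5·IQR = 42.20 − 39.30 = 2.90.
Upper fence = Q3 + 1.5·IQR = 68.40 + 39.30 = 107.70.
131.2 > 107.70 → outlier.
173.9 > 107.70 → outlier.
175.9 > 107.70 → outlier.
All remaining values lie within [2.90, 107.70].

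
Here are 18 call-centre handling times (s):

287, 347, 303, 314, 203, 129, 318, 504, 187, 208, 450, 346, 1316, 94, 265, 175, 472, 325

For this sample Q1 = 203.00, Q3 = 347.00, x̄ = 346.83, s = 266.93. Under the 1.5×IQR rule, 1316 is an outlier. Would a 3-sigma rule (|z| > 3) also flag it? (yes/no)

z = (1316 − 346.83) / 266.93 = 3.63.
|z| = 3.63 > 3.

yes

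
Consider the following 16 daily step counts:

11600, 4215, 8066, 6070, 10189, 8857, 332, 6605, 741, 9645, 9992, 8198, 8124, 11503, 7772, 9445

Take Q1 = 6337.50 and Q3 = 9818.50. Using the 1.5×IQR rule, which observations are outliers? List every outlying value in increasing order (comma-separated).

IQR = Q3 − Q1 = 9818.50 − 6337.50 = 3481.00.
Lower fence = Q1 − 1.5·IQR = 6337.50 − 5221.50 = 1116.00.
Upper fence = Q3 + 1.5·IQR = 9818.50 + 5221.50 = 15040.00.
332 < 1116.00 → outlier.
741 < 1116.00 → outlier.
All remaining values lie within [1116.00, 15040.00].

332, 741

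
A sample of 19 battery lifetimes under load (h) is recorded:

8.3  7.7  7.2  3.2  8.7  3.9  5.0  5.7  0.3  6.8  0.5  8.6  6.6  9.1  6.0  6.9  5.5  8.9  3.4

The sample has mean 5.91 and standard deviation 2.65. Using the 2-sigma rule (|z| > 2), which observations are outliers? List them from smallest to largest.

Cutoffs at x̄ ± 2s: 5.91 ± 2·2.65 = [0.61, 11.21].
0.3: z = -2.12, |z| > 2 → outlier.
0.5: z = -2.04, |z| > 2 → outlier.
Every other value lies within [0.61, 11.21].

0.3, 0.5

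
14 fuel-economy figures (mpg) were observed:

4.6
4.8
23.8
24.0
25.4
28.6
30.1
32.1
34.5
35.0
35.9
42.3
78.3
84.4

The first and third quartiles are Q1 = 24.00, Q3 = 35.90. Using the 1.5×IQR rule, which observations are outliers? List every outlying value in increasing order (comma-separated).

IQR = Q3 − Q1 = 35.90 − 24.00 = 11.90.
Lower fence = Q1 − 1.5·IQR = 24.00 − 17.85 = 6.15.
Upper fence = Q3 + 1.5·IQR = 35.90 + 17.85 = 53.75.
4.6 < 6.15 → outlier.
4.8 < 6.15 → outlier.
78.3 > 53.75 → outlier.
84.4 > 53.75 → outlier.
All remaining values lie within [6.15, 53.75].

4.6, 4.8, 78.3, 84.4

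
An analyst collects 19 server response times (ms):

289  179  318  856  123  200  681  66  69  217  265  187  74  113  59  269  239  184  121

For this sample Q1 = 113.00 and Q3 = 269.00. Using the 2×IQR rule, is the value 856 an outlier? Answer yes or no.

yes

IQR = Q3 − Q1 = 269.00 − 113.00 = 156.00.
Lower fence = Q1 − 2·IQR = 113.00 − 312.00 = -199.00.
Upper fence = Q3 + 2·IQR = 269.00 + 312.00 = 581.00.
856 lies above the upper fence.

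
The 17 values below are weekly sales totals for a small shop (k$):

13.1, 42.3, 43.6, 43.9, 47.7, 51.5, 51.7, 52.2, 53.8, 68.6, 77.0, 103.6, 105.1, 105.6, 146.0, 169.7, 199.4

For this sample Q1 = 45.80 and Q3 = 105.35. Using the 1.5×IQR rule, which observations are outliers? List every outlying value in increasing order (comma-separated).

IQR = Q3 − Q1 = 105.35 − 45.80 = 59.55.
Lower fence = Q1 − 1.5·IQR = 45.80 − 89.325 = -43.525.
Upper fence = Q3 + 1.5·IQR = 105.35 + 89.325 = 194.675.
199.4 > 194.675 → outlier.
All remaining values lie within [-43.525, 194.675].

199.4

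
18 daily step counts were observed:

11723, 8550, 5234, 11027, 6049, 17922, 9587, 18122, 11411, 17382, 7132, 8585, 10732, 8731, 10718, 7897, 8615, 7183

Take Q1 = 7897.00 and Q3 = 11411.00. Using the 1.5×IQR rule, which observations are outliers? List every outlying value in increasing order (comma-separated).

17382, 17922, 18122

IQR = Q3 − Q1 = 11411.00 − 7897.00 = 3514.00.
Lower fence = Q1 − 1.5·IQR = 7897.00 − 5271.00 = 2626.00.
Upper fence = Q3 + 1.5·IQR = 11411.00 + 5271.00 = 16682.00.
17382 > 16682.00 → outlier.
17922 > 16682.00 → outlier.
18122 > 16682.00 → outlier.
All remaining values lie within [2626.00, 16682.00].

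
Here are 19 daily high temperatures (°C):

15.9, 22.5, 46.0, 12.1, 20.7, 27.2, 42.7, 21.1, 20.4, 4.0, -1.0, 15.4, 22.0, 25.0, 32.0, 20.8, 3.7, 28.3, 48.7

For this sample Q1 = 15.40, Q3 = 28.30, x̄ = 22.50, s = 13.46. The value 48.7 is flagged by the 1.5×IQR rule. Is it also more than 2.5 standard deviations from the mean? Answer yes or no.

z = (48.7 − 22.50) / 13.46 = 1.95.
|z| = 1.95 ≤ 2.5.

no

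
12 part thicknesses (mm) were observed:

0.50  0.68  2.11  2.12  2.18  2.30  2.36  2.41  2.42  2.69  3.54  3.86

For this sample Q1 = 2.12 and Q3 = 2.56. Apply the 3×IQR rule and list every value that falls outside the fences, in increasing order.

0.50, 0.68

IQR = Q3 − Q1 = 2.56 − 2.12 = 0.44.
Lower fence = Q1 − 3·IQR = 2.12 − 1.32 = 0.80.
Upper fence = Q3 + 3·IQR = 2.56 + 1.32 = 3.88.
0.50 < 0.80 → outlier.
0.68 < 0.80 → outlier.
All remaining values lie within [0.80, 3.88].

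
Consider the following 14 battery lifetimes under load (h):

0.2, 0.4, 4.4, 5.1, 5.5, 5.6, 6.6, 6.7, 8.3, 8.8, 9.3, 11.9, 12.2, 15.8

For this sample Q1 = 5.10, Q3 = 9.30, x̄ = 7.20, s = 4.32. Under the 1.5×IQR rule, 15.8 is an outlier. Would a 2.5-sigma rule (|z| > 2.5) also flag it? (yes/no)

z = (15.8 − 7.20) / 4.32 = 1.99.
|z| = 1.99 ≤ 2.5.

no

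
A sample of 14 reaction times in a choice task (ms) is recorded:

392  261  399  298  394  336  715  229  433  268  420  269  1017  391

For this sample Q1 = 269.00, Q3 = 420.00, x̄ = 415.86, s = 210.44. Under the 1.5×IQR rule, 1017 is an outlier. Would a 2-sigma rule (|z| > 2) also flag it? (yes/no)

yes

z = (1017 − 415.86) / 210.44 = 2.86.
|z| = 2.86 > 2.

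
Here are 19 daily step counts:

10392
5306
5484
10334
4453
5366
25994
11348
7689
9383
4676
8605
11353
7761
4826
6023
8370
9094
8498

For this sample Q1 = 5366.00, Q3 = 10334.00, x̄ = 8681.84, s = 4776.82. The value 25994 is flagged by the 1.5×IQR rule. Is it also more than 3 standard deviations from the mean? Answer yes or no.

z = (25994 − 8681.84) / 4776.82 = 3.62.
|z| = 3.62 > 3.

yes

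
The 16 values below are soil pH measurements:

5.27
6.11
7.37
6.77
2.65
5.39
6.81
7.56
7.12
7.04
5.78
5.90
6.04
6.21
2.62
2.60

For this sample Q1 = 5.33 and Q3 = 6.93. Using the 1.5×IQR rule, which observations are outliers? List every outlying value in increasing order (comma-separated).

IQR = Q3 − Q1 = 6.93 − 5.33 = 1.60.
Lower fence = Q1 − 1.5·IQR = 5.33 − 2.40 = 2.93.
Upper fence = Q3 + 1.5·IQR = 6.93 + 2.40 = 9.33.
2.60 < 2.93 → outlier.
2.62 < 2.93 → outlier.
2.65 < 2.93 → outlier.
All remaining values lie within [2.93, 9.33].

2.60, 2.62, 2.65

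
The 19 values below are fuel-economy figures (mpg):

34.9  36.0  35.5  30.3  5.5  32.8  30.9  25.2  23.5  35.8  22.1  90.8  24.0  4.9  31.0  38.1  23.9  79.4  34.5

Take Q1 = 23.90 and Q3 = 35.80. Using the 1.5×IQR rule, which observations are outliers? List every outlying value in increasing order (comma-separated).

4.9, 5.5, 79.4, 90.8

IQR = Q3 − Q1 = 35.80 − 23.90 = 11.90.
Lower fence = Q1 − 1.5·IQR = 23.90 − 17.85 = 6.05.
Upper fence = Q3 + 1.5·IQR = 35.80 + 17.85 = 53.65.
4.9 < 6.05 → outlier.
5.5 < 6.05 → outlier.
79.4 > 53.65 → outlier.
90.8 > 53.65 → outlier.
All remaining values lie within [6.05, 53.65].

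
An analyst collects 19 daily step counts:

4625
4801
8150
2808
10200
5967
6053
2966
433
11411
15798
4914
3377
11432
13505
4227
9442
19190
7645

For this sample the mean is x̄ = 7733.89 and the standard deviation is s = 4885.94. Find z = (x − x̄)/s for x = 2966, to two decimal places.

-0.98

z = (2966 − 7733.89) / 4885.94 = -0.98.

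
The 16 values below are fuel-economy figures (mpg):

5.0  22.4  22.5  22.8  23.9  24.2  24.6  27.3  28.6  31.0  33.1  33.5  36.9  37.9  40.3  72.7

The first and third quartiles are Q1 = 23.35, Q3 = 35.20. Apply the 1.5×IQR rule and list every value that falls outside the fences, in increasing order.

IQR = Q3 − Q1 = 35.20 − 23.35 = 11.85.
Lower fence = Q1 − 1.5·IQR = 23.35 − 17.775 = 5.575.
Upper fence = Q3 + 1.5·IQR = 35.20 + 17.775 = 52.975.
5.0 < 5.575 → outlier.
72.7 > 52.975 → outlier.
All remaining values lie within [5.575, 52.975].

5.0, 72.7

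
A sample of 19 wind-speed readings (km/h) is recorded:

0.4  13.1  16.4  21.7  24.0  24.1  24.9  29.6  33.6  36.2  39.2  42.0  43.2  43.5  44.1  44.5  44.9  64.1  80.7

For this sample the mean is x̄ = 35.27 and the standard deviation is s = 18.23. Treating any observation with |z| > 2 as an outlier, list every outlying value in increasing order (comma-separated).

Cutoffs at x̄ ± 2s: 35.27 ± 2·18.23 = [-1.19, 71.73].
80.7: z = 2.49, |z| > 2 → outlier.
Every other value lies within [-1.19, 71.73].

80.7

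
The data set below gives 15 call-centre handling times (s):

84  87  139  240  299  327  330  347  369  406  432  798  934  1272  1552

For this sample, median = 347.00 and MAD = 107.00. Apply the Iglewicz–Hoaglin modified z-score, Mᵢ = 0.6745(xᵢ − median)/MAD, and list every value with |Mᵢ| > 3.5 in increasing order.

934, 1272, 1552

|Mᵢ| > 3.5 ⇔ |xᵢ − 347.00| > 3.5·107.00/0.6745 = 555.23.
So outliers lie outside [-208.23, 902.23].
934: M = 3.70 → outlier.
1272: M = 5.83 → outlier.
1552: M = 7.60 → outlier.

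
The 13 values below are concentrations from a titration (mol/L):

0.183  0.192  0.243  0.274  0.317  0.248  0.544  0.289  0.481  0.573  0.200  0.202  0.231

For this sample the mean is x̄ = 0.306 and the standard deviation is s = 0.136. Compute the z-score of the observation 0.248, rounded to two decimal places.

z = (0.248 − 0.306) / 0.136 = -0.43.

-0.43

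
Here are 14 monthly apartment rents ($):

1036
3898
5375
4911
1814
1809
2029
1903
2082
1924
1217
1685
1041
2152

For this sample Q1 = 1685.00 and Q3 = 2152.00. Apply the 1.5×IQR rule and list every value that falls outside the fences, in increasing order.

3898, 4911, 5375

IQR = Q3 − Q1 = 2152.00 − 1685.00 = 467.00.
Lower fence = Q1 − 1.5·IQR = 1685.00 − 700.50 = 984.50.
Upper fence = Q3 + 1.5·IQR = 2152.00 + 700.50 = 2852.50.
3898 > 2852.50 → outlier.
4911 > 2852.50 → outlier.
5375 > 2852.50 → outlier.
All remaining values lie within [984.50, 2852.50].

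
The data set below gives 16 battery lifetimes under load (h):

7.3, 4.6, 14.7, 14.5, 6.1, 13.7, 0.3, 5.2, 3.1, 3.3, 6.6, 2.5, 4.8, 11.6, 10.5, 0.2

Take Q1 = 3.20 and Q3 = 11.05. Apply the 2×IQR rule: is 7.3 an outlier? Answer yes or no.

no

IQR = Q3 − Q1 = 11.05 − 3.20 = 7.85.
Lower fence = Q1 − 2·IQR = 3.20 − 15.70 = -12.50.
Upper fence = Q3 + 2·IQR = 11.05 + 15.70 = 26.75.
7.3 lies within [-12.50, 26.75].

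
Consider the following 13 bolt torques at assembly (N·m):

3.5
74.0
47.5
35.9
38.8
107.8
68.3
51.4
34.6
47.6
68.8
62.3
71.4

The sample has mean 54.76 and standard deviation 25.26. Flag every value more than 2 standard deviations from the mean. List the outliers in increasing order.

Cutoffs at x̄ ± 2s: 54.76 ± 2·25.26 = [4.24, 105.28].
3.5: z = -2.03, |z| > 2 → outlier.
107.8: z = 2.10, |z| > 2 → outlier.
Every other value lies within [4.24, 105.28].

3.5, 107.8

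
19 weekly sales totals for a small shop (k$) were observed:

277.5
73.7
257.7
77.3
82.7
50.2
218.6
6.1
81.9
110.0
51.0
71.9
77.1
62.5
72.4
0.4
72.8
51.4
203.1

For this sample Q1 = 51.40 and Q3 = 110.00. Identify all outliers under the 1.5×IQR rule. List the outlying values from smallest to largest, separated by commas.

IQR = Q3 − Q1 = 110.00 − 51.40 = 58.60.
Lower fence = Q1 − 1.5·IQR = 51.40 − 87.90 = -36.50.
Upper fence = Q3 + 1.5·IQR = 110.00 + 87.90 = 197.90.
203.1 > 197.90 → outlier.
218.6 > 197.90 → outlier.
257.7 > 197.90 → outlier.
277.5 > 197.90 → outlier.
All remaining values lie within [-36.50, 197.90].

203.1, 218.6, 257.7, 277.5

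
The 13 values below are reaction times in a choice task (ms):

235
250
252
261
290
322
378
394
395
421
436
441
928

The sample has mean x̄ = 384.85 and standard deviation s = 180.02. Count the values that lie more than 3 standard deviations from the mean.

1

Cutoffs: x̄ ± 3s = [-155.21, 924.91].
Outside the cutoffs: 928.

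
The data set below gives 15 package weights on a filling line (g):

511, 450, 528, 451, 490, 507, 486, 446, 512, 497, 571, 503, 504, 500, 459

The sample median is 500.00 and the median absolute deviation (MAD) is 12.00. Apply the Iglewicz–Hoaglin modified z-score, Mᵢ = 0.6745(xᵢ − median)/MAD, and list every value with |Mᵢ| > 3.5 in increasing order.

|Mᵢ| > 3.5 ⇔ |xᵢ − 500.00| > 3.5·12.00/0.6745 = 62.27.
So outliers lie outside [437.73, 562.27].
571: M = 3.99 → outlier.

571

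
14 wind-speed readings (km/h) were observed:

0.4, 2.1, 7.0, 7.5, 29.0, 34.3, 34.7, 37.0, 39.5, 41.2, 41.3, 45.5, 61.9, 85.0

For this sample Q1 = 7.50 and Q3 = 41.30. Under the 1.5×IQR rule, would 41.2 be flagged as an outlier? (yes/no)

IQR = Q3 − Q1 = 41.30 − 7.50 = 33.80.
Lower fence = Q1 − 1.5·IQR = 7.50 − 50.70 = -43.20.
Upper fence = Q3 + 1.5·IQR = 41.30 + 50.70 = 92.00.
41.2 lies within [-43.20, 92.00].

no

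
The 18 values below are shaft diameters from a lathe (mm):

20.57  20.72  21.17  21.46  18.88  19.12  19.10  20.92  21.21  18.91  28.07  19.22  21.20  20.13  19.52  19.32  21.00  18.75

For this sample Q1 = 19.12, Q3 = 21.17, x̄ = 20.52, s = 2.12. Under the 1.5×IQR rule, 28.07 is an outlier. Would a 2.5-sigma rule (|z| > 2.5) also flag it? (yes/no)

yes

z = (28.07 − 20.52) / 2.12 = 3.56.
|z| = 3.56 > 2.5.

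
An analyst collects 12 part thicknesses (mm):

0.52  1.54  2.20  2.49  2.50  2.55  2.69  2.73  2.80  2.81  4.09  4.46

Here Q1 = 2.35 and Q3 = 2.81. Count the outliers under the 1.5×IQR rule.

IQR = 0.46; fences at 2.35 − 0.69 = 1.66 and 2.81 + 0.69 = 3.50.
Outside the cutoffs: 0.52, 1.54, 4.09, 4.46.

4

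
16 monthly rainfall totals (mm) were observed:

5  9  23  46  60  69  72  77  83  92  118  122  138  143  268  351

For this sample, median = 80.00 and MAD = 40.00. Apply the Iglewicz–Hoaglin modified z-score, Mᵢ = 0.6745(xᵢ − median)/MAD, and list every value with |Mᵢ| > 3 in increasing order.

|Mᵢ| > 3 ⇔ |xᵢ − 80.00| > 3·40.00/0.6745 = 177.91.
So outliers lie outside [-97.91, 257.91].
268: M = 3.17 → outlier.
351: M = 4.57 → outlier.

268, 351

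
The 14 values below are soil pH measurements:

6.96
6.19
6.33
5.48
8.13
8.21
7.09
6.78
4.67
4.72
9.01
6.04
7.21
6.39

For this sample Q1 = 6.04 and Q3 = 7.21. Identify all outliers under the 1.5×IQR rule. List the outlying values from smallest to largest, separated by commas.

9.01

IQR = Q3 − Q1 = 7.21 − 6.04 = 1.17.
Lower fence = Q1 − 1.5·IQR = 6.04 − 1.755 = 4.285.
Upper fence = Q3 + 1.5·IQR = 7.21 + 1.755 = 8.965.
9.01 > 8.965 → outlier.
All remaining values lie within [4.285, 8.965].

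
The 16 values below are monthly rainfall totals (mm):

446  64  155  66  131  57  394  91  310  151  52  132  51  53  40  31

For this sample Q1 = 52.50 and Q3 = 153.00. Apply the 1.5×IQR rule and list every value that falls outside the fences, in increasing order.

310, 394, 446

IQR = Q3 − Q1 = 153.00 − 52.50 = 100.50.
Lower fence = Q1 − 1.5·IQR = 52.50 − 150.75 = -98.25.
Upper fence = Q3 + 1.5·IQR = 153.00 + 150.75 = 303.75.
310 > 303.75 → outlier.
394 > 303.75 → outlier.
446 > 303.75 → outlier.
All remaining values lie within [-98.25, 303.75].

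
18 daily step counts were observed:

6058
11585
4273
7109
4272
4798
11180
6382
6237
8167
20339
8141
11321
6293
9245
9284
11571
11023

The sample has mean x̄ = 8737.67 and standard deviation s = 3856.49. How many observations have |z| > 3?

Cutoffs: x̄ ± 3s = [-2831.80, 20307.14].
Outside the cutoffs: 20339.

1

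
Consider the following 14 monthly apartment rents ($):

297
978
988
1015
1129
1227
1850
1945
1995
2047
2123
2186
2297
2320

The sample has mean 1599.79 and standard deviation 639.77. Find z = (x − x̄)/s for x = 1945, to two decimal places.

0.54

z = (1945 − 1599.79) / 639.77 = 0.54.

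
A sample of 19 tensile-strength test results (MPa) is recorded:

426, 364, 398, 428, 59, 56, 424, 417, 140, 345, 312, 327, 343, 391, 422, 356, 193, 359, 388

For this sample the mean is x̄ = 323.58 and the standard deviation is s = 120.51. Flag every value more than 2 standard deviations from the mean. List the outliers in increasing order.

Cutoffs at x̄ ± 2s: 323.58 ± 2·120.51 = [82.56, 564.60].
56: z = -2.22, |z| > 2 → outlier.
59: z = -2.20, |z| > 2 → outlier.
Every other value lies within [82.56, 564.60].

56, 59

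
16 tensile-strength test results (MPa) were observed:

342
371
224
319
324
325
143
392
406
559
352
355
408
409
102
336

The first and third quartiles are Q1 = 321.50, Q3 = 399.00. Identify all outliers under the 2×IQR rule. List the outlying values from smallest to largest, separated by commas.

IQR = Q3 − Q1 = 399.00 − 321.50 = 77.50.
Lower fence = Q1 − 2·IQR = 321.50 − 155.00 = 166.50.
Upper fence = Q3 + 2·IQR = 399.00 + 155.00 = 554.00.
102 < 166.50 → outlier.
143 < 166.50 → outlier.
559 > 554.00 → outlier.
All remaining values lie within [166.50, 554.00].

102, 143, 559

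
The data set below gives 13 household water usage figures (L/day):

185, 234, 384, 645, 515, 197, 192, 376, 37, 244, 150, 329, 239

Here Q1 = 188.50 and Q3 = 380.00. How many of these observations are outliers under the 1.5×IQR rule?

0

IQR = 191.50; fences at 188.50 − 287.25 = -98.75 and 380.00 + 287.25 = 667.25.
Every value lies within the cutoffs.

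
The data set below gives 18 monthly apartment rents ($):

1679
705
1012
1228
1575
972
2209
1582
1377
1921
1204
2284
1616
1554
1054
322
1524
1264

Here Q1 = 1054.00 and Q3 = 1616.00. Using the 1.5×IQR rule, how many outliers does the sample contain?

IQR = 562.00; fences at 1054.00 − 843.00 = 211.00 and 1616.00 + 843.00 = 2459.00.
Every value lies within the cutoffs.

0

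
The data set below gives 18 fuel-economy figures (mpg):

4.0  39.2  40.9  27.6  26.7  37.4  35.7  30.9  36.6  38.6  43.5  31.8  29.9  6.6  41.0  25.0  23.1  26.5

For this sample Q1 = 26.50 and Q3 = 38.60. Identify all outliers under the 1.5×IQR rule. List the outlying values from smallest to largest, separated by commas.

IQR = Q3 − Q1 = 38.60 − 26.50 = 12.10.
Lower fence = Q1 − 1.5·IQR = 26.50 − 18.15 = 8.35.
Upper fence = Q3 + 1.5·IQR = 38.60 + 18.15 = 56.75.
4.0 < 8.35 → outlier.
6.6 < 8.35 → outlier.
All remaining values lie within [8.35, 56.75].

4.0, 6.6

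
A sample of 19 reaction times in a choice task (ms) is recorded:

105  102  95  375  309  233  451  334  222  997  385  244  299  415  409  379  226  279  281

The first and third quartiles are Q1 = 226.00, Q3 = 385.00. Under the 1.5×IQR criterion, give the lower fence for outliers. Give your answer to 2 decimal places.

-12.50

IQR = Q3 − Q1 = 385.00 − 226.00 = 159.00.
Lower fence = Q1 − 1.5·IQR = 226.00 − 238.50 = -12.50.
Upper fence = Q3 + 1.5·IQR = 385.00 + 238.50 = 623.50.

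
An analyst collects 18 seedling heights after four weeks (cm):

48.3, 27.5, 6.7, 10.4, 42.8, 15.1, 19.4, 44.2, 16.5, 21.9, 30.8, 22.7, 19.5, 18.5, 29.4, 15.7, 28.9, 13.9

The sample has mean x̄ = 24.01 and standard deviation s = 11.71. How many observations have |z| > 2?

1

Cutoffs: x̄ ± 2s = [0.59, 47.43].
Outside the cutoffs: 48.3.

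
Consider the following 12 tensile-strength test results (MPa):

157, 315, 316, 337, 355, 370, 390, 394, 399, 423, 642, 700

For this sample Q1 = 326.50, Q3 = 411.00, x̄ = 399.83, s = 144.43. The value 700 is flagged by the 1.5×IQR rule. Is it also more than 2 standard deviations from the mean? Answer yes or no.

z = (700 − 399.83) / 144.43 = 2.08.
|z| = 2.08 > 2.

yes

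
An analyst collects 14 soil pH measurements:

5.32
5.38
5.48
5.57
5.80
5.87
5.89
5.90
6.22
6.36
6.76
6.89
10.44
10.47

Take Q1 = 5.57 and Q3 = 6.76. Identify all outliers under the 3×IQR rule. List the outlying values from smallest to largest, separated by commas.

10.44, 10.47

IQR = Q3 − Q1 = 6.76 − 5.57 = 1.19.
Lower fence = Q1 − 3·IQR = 5.57 − 3.57 = 2.00.
Upper fence = Q3 + 3·IQR = 6.76 + 3.57 = 10.33.
10.44 > 10.33 → outlier.
10.47 > 10.33 → outlier.
All remaining values lie within [2.00, 10.33].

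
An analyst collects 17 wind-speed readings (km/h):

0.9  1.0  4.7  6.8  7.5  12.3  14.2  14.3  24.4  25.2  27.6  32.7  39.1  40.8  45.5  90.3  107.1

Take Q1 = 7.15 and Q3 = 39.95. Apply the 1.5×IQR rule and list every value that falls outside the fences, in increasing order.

90.3, 107.1

IQR = Q3 − Q1 = 39.95 − 7.15 = 32.80.
Lower fence = Q1 − 1.5·IQR = 7.15 − 49.20 = -42.05.
Upper fence = Q3 + 1.5·IQR = 39.95 + 49.20 = 89.15.
90.3 > 89.15 → outlier.
107.1 > 89.15 → outlier.
All remaining values lie within [-42.05, 89.15].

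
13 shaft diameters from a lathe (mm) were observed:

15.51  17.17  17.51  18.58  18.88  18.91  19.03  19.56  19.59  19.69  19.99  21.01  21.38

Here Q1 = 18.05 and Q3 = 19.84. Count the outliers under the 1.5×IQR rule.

0

IQR = 1.79; fences at 18.05 − 2.685 = 15.365 and 19.84 + 2.685 = 22.525.
Every value lies within the cutoffs.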